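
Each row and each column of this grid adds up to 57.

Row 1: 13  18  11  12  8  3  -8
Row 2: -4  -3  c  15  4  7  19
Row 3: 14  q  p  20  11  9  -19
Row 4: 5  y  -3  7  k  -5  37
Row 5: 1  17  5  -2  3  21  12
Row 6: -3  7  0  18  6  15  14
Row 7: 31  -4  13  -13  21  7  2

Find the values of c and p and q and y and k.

Row 2 has -4 − 3 + 15 + 4 + 7 + 19 = 38; the blank must be 57 − 38 = 19.
Column 5 has 8 + 4 + 11 + 3 + 6 + 21 = 53; the blank must be 57 − 53 = 4.
Row 4 has 5 − 3 + 7 + 4 − 5 + 37 = 45; the blank must be 57 − 45 = 12.
Column 2 has 18 − 3 + 12 + 17 + 7 − 4 = 47; the blank must be 57 − 47 = 10.
Row 3 has 14 + 10 + 20 + 11 + 9 − 19 = 45; the blank must be 57 − 45 = 12.

c = 19, p = 12, q = 10, y = 12, k = 4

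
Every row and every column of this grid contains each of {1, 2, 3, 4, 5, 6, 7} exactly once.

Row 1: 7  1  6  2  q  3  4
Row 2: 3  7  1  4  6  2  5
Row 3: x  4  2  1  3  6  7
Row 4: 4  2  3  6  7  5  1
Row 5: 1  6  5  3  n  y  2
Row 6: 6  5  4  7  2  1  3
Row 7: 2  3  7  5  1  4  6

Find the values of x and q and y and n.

x = 5, q = 5, y = 7, n = 4

At (row 5, col 6): column 6 already has {1, 2, 3, 4, 5, 6}, so the value is 7.
For row 5, column 5: row 5 already has {1, 2, 3, 5, 6, 7}; that leaves 4.
At (row 3, col 1): row 3 already has {1, 2, 3, 4, 6, 7}, so the value is 5.
At (row 1, col 5): row 1 already has {1, 2, 3, 4, 6, 7}, so the value is 5.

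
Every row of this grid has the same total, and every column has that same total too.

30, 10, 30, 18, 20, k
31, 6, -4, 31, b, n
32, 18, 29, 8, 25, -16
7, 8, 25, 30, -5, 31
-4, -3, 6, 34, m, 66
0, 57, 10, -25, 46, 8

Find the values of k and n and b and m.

Rows 3 and 4 both sum to 96, so that's the common total.
The known cells in row 5 total 99, leaving 96 − 99 = -3 for the blank.
The known cells in column 5 total 83, leaving 96 − 83 = 13 for the blank.
The known cells in row 1 total 108, leaving 96 − 108 = -12 for the blank.
The known cells in row 2 total 77, leaving 96 − 77 = 19 for the blank.

k = -12, n = 19, b = 13, m = -3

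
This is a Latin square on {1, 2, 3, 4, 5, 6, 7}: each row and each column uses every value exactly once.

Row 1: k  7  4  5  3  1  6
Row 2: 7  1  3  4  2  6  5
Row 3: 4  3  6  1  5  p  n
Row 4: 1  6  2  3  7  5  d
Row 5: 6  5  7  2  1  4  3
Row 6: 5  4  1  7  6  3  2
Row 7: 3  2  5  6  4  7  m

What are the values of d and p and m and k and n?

For row 1, column 1: row 1 already has {1, 3, 4, 5, 6, 7}; that leaves 2.
Cell (4,7): row 4 already has {1, 2, 3, 5, 6, 7} → 4.
At (row 7, col 7): row 7 already has {2, 3, 4, 5, 6, 7}, so the value is 1.
For row 3, column 7: column 7 already has {1, 2, 3, 4, 5, 6}; that leaves 7.
At (row 3, col 6): row 3 already has {1, 3, 4, 5, 6, 7}, so the value is 2.

d = 4, p = 2, m = 1, k = 2, n = 7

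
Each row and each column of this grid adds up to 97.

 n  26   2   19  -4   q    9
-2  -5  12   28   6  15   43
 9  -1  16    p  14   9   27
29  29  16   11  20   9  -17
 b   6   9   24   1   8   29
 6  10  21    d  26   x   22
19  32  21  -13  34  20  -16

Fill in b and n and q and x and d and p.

Row 5: 6 + 9 + 24 + 1 + 8 + 29 = 77, so its missing entry is 97 − 77 = 20.
Column 1: -2 + 9 + 29 + 20 + 6 + 19 = 81, so its missing entry is 97 − 81 = 16.
Row 3: 9 − 1 + 16 + 14 + 9 + 27 = 74, so its missing entry is 97 − 74 = 23.
Row 1: 16 + 26 + 2 + 19 − 4 + 9 = 68, so its missing entry is 97 − 68 = 29.
Column 6: 29 + 15 + 9 + 9 + 8 + 20 = 90, so its missing entry is 97 − 90 = 7.
Row 6: 6 + 10 + 21 + 26 + 7 + 22 = 92, so its missing entry is 97 − 92 = 5.

b = 20, n = 16, q = 29, x = 7, d = 5, p = 23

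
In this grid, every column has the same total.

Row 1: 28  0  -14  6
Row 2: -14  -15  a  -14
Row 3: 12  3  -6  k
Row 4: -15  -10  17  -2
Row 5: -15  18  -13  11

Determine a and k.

Column 1 sums to -4 and so does column 2; that's the common total.
In column 3 the known cells total -16, leaving -4 − (-16) = 12.
In column 4 the known cells total 1, leaving -4 − 1 = -5.

a = 12, k = -5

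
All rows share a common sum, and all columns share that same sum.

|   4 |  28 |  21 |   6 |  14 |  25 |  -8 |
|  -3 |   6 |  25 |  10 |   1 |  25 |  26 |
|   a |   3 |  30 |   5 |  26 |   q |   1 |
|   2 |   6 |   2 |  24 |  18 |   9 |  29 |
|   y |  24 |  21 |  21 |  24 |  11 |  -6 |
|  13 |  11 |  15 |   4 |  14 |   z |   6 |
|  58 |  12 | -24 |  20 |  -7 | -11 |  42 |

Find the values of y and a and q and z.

y = -5, a = 21, q = 4, z = 27

Rows 1 and 2 both sum to 90, so that's the common total.
Row 5: 24 + 21 + 21 + 24 + 11 − 6 = 95, so its missing entry is 90 − 95 = -5.
Column 1: 4 − 3 + 2 − 5 + 13 + 58 = 69, so its missing entry is 90 − 69 = 21.
Row 3: 21 + 3 + 30 + 5 + 26 + 1 = 86, so its missing entry is 90 − 86 = 4.
Row 6: 13 + 11 + 15 + 4 + 14 + 6 = 63, so its missing entry is 90 − 63 = 27.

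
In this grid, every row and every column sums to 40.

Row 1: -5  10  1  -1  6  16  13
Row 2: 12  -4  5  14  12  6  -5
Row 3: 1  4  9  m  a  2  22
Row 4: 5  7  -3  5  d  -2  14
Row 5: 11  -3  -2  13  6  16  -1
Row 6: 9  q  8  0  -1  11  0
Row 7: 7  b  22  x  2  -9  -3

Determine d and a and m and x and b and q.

d = 14, a = 1, m = 1, x = 8, b = 13, q = 13

The known cells in row 4 total 26, leaving 40 − 26 = 14 for the blank.
The known cells in column 5 total 39, leaving 40 − 39 = 1 for the blank.
The known cells in row 6 total 27, leaving 40 − 27 = 13 for the blank.
The known cells in column 2 total 27, leaving 40 − 27 = 13 for the blank.
The known cells in row 3 total 39, leaving 40 − 39 = 1 for the blank.
The known cells in row 7 total 32, leaving 40 − 32 = 8 for the blank.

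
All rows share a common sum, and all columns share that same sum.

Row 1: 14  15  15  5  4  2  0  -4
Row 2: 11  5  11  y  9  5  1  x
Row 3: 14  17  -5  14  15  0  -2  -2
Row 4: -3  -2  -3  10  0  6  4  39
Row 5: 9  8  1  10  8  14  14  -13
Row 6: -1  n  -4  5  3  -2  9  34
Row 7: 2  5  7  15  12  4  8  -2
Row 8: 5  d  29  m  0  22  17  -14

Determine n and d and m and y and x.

n = 7, d = -4, m = -4, y = -4, x = 13

Rows 1 and 3 both sum to 51, so that's the common total.
Row 6: -1 − 4 + 5 + 3 − 2 + 9 + 34 = 44, so its missing entry is 51 − 44 = 7.
Column 2: 15 + 5 + 17 − 2 + 8 + 7 + 5 = 55, so its missing entry is 51 − 55 = -4.
Row 8: 5 − 4 + 29 + 0 + 22 + 17 − 14 = 55, so its missing entry is 51 − 55 = -4.
Column 8: -4 − 2 + 39 − 13 + 34 − 2 − 14 = 38, so its missing entry is 51 − 38 = 13.
Row 2: 11 + 5 + 11 + 9 + 5 + 1 + 13 = 55, so its missing entry is 51 − 55 = -4.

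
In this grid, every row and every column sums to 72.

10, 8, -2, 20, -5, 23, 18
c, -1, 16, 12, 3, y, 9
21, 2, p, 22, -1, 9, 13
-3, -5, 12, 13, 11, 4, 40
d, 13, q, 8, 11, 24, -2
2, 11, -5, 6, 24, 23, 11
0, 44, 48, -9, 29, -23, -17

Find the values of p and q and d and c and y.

p = 6, q = -3, d = 21, c = 21, y = 12

Column 6 has 23 + 9 + 4 + 24 + 23 − 23 = 60; the blank must be 72 − 60 = 12.
Row 3 has 21 + 2 + 22 − 1 + 9 + 13 = 66; the blank must be 72 − 66 = 6.
Column 3 has -2 + 16 + 6 + 12 − 5 + 48 = 75; the blank must be 72 − 75 = -3.
Row 5 has 13 − 3 + 8 + 11 + 24 − 2 = 51; the blank must be 72 − 51 = 21.
Row 2 has -1 + 16 + 12 + 3 + 12 + 9 = 51; the blank must be 72 − 51 = 21.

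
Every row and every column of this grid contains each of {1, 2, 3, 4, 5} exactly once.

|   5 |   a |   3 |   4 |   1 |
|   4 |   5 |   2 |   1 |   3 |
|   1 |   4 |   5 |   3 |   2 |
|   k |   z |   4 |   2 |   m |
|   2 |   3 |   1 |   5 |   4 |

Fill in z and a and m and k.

z = 1, a = 2, m = 5, k = 3

At (row 1, col 2): row 1 already has {1, 3, 4, 5}, so the value is 2.
At (row 4, col 2): column 2 already has {2, 3, 4, 5}, so the value is 1.
At (row 4, col 5): column 5 already has {1, 2, 3, 4}, so the value is 5.
For row 4, column 1: row 4 already has {1, 2, 4, 5}; that leaves 3.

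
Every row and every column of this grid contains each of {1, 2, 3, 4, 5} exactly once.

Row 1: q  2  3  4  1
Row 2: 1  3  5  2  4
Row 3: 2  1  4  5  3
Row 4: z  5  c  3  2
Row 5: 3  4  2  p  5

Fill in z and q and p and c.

z = 4, q = 5, p = 1, c = 1

For row 5, column 4: row 5 already has {2, 3, 4, 5}; that leaves 1.
At (row 4, col 3): column 3 already has {2, 3, 4, 5}, so the value is 1.
At (row 4, col 1): row 4 already has {1, 2, 3, 5}, so the value is 4.
For row 1, column 1: row 1 already has {1, 2, 3, 4}; that leaves 5.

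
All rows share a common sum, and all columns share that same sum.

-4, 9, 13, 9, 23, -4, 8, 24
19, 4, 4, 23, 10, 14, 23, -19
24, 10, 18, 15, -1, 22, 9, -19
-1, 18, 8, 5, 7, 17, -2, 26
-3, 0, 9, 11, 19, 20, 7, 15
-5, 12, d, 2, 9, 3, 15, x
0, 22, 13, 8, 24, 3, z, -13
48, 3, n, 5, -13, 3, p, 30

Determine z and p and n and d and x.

Rows 1 and 2 both sum to 78, so that's the common total.
Column 8: 24 − 19 − 19 + 26 + 15 − 13 + 30 = 44, so its missing entry is 78 − 44 = 34.
Row 7: 0 + 22 + 13 + 8 + 24 + 3 − 13 = 57, so its missing entry is 78 − 57 = 21.
Column 7: 8 + 23 + 9 − 2 + 7 + 15 + 21 = 81, so its missing entry is 78 − 81 = -3.
Row 8: 48 + 3 + 5 − 13 + 3 − 3 + 30 = 73, so its missing entry is 78 − 73 = 5.
Row 6: -5 + 12 + 2 + 9 + 3 + 15 + 34 = 70, so its missing entry is 78 − 70 = 8.

z = 21, p = -3, n = 5, d = 8, x = 34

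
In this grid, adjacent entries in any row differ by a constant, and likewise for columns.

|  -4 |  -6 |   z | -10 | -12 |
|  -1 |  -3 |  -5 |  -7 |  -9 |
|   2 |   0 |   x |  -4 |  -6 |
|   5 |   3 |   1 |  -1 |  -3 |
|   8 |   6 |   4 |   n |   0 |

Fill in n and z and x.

n = 2, z = -8, x = -2

Along each row the entries change by -2 per step; down each column they change by 3.
Row 5: from 8 at column 1, stepping by -2 to column 4 gives 2.
Row 1: from -4 at column 1, stepping by -2 to column 3 gives -8.
Row 3: from 2 at column 1, stepping by -2 to column 3 gives -2.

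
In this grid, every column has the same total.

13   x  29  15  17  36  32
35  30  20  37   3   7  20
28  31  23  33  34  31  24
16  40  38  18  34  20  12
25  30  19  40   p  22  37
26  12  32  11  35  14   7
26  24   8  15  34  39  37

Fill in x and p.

x = 2, p = 12

Columns 1 and 4 both add up to 169, so every column sums to 169.
Column 2: 30 + 31 + 40 + 30 + 12 + 24 = 167, so the missing entry is 169 − 167 = 2.
Column 5: 17 + 3 + 34 + 34 + 35 + 34 = 157, so the missing entry is 169 − 157 = 12.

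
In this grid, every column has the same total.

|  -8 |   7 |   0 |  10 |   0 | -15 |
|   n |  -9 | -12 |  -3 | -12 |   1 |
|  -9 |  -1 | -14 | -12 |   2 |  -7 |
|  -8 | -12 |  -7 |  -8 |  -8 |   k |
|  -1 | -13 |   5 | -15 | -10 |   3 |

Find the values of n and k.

n = -2, k = -10

Columns 2 and 3 both add up to -28, so every column sums to -28.
Column 1: -8 − 9 − 8 − 1 = -26, so the missing entry is -28 − (-26) = -2.
Column 6: -15 + 1 − 7 + 3 = -18, so the missing entry is -28 − (-18) = -10.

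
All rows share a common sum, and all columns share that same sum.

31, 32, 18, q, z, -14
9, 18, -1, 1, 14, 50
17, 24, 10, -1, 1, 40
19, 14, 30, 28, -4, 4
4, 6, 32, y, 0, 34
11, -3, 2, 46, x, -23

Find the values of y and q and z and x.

y = 15, q = 2, z = 22, x = 58

Rows 2 and 3 both sum to 91, so that's the common total.
Row 6 has 11 − 3 + 2 + 46 − 23 = 33; the blank must be 91 − 33 = 58.
Column 5 has 14 + 1 − 4 + 0 + 58 = 69; the blank must be 91 − 69 = 22.
Row 1 has 31 + 32 + 18 + 22 − 14 = 89; the blank must be 91 − 89 = 2.
Row 5 has 4 + 6 + 32 + 0 + 34 = 76; the blank must be 91 − 76 = 15.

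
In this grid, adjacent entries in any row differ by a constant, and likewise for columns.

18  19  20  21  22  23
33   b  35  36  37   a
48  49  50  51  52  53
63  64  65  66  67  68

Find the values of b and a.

Along each row the entries change by 1 per step; down each column they change by 15.
Row 2: from 33 at column 1, stepping by 1 to column 2 gives 34.
Row 2: from 33 at column 1, stepping by 1 to column 6 gives 38.

b = 34, a = 38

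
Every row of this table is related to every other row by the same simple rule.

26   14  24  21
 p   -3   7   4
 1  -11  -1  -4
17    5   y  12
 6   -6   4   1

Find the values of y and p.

y = 15, p = 9

The difference between any two rows is the same in every column — this is an addition table with the headers hidden.
Row 4 minus row 1 is 12 − 21 = -9, so its entry in column 3 is 24 + (-9) = 15.
Row 2 minus row 1 is 4 − 21 = -17, so its entry in column 1 is 26 + (-17) = 9.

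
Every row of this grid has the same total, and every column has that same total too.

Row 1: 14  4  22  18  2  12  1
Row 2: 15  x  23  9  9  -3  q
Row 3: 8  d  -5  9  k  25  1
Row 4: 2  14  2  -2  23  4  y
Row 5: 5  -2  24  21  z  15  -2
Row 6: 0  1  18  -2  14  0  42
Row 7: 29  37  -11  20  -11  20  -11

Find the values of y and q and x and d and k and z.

Rows 1 and 6 both sum to 73, so that's the common total.
The known cells in row 5 total 61, leaving 73 − 61 = 12 for the blank.
The known cells in column 5 total 49, leaving 73 − 49 = 24 for the blank.
The known cells in row 3 total 62, leaving 73 − 62 = 11 for the blank.
The known cells in column 2 total 65, leaving 73 − 65 = 8 for the blank.
The known cells in row 4 total 43, leaving 73 − 43 = 30 for the blank.
The known cells in row 2 total 61, leaving 73 − 61 = 12 for the blank.

y = 30, q = 12, x = 8, d = 11, k = 24, z = 12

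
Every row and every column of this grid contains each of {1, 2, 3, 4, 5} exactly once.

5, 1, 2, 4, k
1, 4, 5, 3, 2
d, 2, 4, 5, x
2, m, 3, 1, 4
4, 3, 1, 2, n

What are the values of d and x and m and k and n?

d = 3, x = 1, m = 5, k = 3, n = 5

Cell (5,5): row 5 already has {1, 2, 3, 4} → 5.
Cell (1,5): row 1 already has {1, 2, 4, 5} → 3.
At (row 3, col 5): column 5 already has {2, 3, 4, 5}, so the value is 1.
Cell (4,2): row 4 already has {1, 2, 3, 4} → 5.
Cell (3,1): row 3 already has {1, 2, 4, 5} → 3.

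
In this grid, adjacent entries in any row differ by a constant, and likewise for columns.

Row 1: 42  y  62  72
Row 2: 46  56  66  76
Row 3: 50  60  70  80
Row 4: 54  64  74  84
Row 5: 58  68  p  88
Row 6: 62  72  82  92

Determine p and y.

Along each row the entries change by 10 per step; down each column they change by 4.
Row 5: from 58 at column 1, stepping by 10 to column 3 gives 78.
Row 1: from 42 at column 1, stepping by 10 to column 2 gives 52.

p = 78, y = 52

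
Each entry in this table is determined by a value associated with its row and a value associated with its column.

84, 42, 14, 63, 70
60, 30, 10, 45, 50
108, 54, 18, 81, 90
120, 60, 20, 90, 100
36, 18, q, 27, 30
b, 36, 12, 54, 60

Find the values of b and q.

b = 72, q = 6

Each row is a constant multiple of every other row — this is a multiplication table with the headers hidden.
Row 6 is 60/70 = 6/7 times row 1, so its entry in column 1 is 84 × 6/7 = 72.
Row 5 is 30/70 = 3/7 times row 1, so its entry in column 3 is 14 × 3/7 = 6.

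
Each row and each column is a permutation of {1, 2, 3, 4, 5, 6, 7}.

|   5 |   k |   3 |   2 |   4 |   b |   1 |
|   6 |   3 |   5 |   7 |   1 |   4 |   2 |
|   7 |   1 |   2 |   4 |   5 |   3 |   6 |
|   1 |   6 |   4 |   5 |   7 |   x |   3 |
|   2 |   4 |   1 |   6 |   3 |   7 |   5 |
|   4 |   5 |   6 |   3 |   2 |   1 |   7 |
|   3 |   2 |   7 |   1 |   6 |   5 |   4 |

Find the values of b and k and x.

At (row 1, col 2): column 2 already has {1, 2, 3, 4, 5, 6}, so the value is 7.
At (row 4, col 6): row 4 already has {1, 3, 4, 5, 6, 7}, so the value is 2.
At (row 1, col 6): row 1 already has {1, 2, 3, 4, 5, 7}, so the value is 6.

b = 6, k = 7, x = 2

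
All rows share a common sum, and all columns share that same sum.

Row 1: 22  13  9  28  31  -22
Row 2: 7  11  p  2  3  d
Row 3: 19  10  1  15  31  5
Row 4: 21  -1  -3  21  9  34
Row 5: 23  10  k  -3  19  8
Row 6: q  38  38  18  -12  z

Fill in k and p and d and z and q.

Rows 1 and 3 both sum to 81, so that's the common total.
The known cells in row 5 total 57, leaving 81 − 57 = 24 for the blank.
The known cells in column 3 total 69, leaving 81 − 69 = 12 for the blank.
The known cells in row 2 total 35, leaving 81 − 35 = 46 for the blank.
The known cells in column 6 total 71, leaving 81 − 71 = 10 for the blank.
The known cells in row 6 total 92, leaving 81 − 92 = -11 for the blank.

k = 24, p = 12, d = 46, z = 10, q = -11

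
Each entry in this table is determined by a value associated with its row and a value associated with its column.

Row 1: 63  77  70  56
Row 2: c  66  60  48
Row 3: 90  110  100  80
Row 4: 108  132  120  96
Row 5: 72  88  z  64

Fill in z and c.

Each row is a constant multiple of every other row — this is a multiplication table with the headers hidden.
Row 5 is 64/56 = 8/7 times row 1, so its entry in column 3 is 70 × 8/7 = 80.
Row 2 is 48/56 = 6/7 times row 1, so its entry in column 1 is 63 × 6/7 = 54.

z = 80, c = 54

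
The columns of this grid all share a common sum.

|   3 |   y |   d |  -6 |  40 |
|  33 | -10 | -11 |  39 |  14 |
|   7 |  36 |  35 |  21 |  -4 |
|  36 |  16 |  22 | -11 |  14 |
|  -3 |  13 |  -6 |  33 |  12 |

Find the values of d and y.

The complete columns each total 76.
Column 3 is missing 76 − 40 = 36 (since -11 + 35 + 22 − 6 = 40).
Column 2 is missing 76 − 55 = 21 (since -10 + 36 + 16 + 13 = 55).

d = 36, y = 21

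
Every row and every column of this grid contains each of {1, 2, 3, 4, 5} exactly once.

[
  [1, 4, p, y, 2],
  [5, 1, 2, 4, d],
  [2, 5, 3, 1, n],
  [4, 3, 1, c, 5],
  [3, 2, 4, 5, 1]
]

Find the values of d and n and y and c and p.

Cell (3,5): row 3 already has {1, 2, 3, 5} → 4.
For row 2, column 5: row 2 already has {1, 2, 4, 5}; that leaves 3.
At (row 1, col 3): column 3 already has {1, 2, 3, 4}, so the value is 5.
For row 1, column 4: row 1 already has {1, 2, 4, 5}; that leaves 3.
For row 4, column 4: row 4 already has {1, 3, 4, 5}; that leaves 2.

d = 3, n = 4, y = 3, c = 2, p = 5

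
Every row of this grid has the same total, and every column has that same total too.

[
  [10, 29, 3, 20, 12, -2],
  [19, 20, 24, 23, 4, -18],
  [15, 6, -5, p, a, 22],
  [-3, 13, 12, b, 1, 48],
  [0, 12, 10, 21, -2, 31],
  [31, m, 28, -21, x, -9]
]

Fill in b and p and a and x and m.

b = 1, p = 28, a = 6, x = 51, m = -8

Rows 1 and 2 both sum to 72, so that's the common total.
Column 2 has 29 + 20 + 6 + 13 + 12 = 80; the blank must be 72 − 80 = -8.
Row 6 has 31 − 8 + 28 − 21 − 9 = 21; the blank must be 72 − 21 = 51.
Column 5 has 12 + 4 + 1 − 2 + 51 = 66; the blank must be 72 − 66 = 6.
Row 3 has 15 + 6 − 5 + 6 + 22 = 44; the blank must be 72 − 44 = 28.
Row 4 has -3 + 13 + 12 + 1 + 48 = 71; the blank must be 72 − 71 = 1.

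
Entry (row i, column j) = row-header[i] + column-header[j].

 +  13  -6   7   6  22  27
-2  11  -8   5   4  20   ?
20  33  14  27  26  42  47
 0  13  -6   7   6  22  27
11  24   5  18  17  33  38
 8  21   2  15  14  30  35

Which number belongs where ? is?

25

-2 + 27 = 25.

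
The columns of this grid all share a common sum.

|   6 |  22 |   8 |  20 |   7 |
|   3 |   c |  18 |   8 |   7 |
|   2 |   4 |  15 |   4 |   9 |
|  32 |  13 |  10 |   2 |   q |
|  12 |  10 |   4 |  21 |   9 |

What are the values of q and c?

Columns 1 and 4 both add up to 55, so every column sums to 55.
Column 5: 7 + 7 + 9 + 9 = 32, so the missing entry is 55 − 32 = 23.
Column 2: 22 + 4 + 13 + 10 = 49, so the missing entry is 55 − 49 = 6.

q = 23, c = 6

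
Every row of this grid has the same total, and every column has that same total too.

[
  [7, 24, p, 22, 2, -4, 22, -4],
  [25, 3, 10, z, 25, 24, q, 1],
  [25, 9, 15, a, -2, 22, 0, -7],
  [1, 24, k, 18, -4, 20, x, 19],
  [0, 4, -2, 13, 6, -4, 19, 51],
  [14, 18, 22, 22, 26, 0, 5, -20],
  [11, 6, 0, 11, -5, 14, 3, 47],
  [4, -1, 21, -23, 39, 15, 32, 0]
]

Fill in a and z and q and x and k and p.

Rows 5 and 6 both sum to 87, so that's the common total.
Row 3: 25 + 9 + 15 − 2 + 22 + 0 − 7 = 62, so its missing entry is 87 − 62 = 25.
Row 1: 7 + 24 + 22 + 2 − 4 + 22 − 4 = 69, so its missing entry is 87 − 69 = 18.
Column 3: 18 + 10 + 15 − 2 + 22 + 0 + 21 = 84, so its missing entry is 87 − 84 = 3.
Row 4: 1 + 24 + 3 + 18 − 4 + 20 + 19 = 81, so its missing entry is 87 − 81 = 6.
Column 7: 22 + 0 + 6 + 19 + 5 + 3 + 32 = 87, so its missing entry is 87 − 87 = 0.
Row 2: 25 + 3 + 10 + 25 + 24 + 0 + 1 = 88, so its missing entry is 87 − 88 = -1.

a = 25, z = -1, q = 0, x = 6, k = 3, p = 18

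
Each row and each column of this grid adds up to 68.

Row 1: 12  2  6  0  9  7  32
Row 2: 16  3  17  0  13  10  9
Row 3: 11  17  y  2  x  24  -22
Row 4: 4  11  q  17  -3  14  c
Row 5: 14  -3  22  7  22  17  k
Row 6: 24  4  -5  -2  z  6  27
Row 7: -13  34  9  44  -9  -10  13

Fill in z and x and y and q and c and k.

z = 14, x = 22, y = 14, q = 5, c = 20, k = -11

Row 6 has 24 + 4 − 5 − 2 + 6 + 27 = 54; the blank must be 68 − 54 = 14.
Column 5 has 9 + 13 − 3 + 22 + 14 − 9 = 46; the blank must be 68 − 46 = 22.
Row 3 has 11 + 17 + 2 + 22 + 24 − 22 = 54; the blank must be 68 − 54 = 14.
Row 5 has 14 − 3 + 22 + 7 + 22 + 17 = 79; the blank must be 68 − 79 = -11.
Column 7 has 32 + 9 − 22 − 11 + 27 + 13 = 48; the blank must be 68 − 48 = 20.
Row 4 has 4 + 11 + 17 − 3 + 14 + 20 = 63; the blank must be 68 − 63 = 5.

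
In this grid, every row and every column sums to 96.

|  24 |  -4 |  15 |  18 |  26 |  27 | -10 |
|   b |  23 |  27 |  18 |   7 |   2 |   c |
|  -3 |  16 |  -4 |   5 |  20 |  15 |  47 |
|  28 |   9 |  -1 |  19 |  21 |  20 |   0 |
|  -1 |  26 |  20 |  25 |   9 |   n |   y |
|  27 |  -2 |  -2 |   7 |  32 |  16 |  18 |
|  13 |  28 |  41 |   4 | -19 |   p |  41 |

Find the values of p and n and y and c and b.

Row 7 has 13 + 28 + 41 + 4 − 19 + 41 = 108; the blank must be 96 − 108 = -12.
Column 6 has 27 + 2 + 15 + 20 + 16 − 12 = 68; the blank must be 96 − 68 = 28.
Row 5 has -1 + 26 + 20 + 25 + 9 + 28 = 107; the blank must be 96 − 107 = -11.
Column 1 has 24 − 3 + 28 − 1 + 27 + 13 = 88; the blank must be 96 − 88 = 8.
Row 2 has 8 + 23 + 27 + 18 + 7 + 2 = 85; the blank must be 96 − 85 = 11.

p = -12, n = 28, y = -11, c = 11, b = 8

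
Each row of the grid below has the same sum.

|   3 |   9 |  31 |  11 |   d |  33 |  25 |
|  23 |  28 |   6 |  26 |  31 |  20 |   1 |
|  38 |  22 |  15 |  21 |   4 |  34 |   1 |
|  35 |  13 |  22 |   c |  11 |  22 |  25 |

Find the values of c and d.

c = 7, d = 23

Row 2 sums to 135 and so does row 3; that's the common total.
In row 4 the known cells total 128, leaving 135 − 128 = 7.
In row 1 the known cells total 112, leaving 135 − 112 = 23.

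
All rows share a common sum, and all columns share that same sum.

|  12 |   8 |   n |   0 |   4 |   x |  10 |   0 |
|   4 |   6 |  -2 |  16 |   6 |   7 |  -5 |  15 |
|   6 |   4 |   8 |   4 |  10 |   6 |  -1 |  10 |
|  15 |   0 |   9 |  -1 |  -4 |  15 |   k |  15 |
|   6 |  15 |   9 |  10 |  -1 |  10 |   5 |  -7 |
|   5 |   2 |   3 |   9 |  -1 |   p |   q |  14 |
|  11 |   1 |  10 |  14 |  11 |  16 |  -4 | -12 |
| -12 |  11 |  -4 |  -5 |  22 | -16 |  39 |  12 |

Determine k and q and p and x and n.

Rows 2 and 3 both sum to 47, so that's the common total.
Column 3 has -2 + 8 + 9 + 9 + 3 + 10 − 4 = 33; the blank must be 47 − 33 = 14.
Row 1 has 12 + 8 + 14 + 0 + 4 + 10 + 0 = 48; the blank must be 47 − 48 = -1.
Column 6 has -1 + 7 + 6 + 15 + 10 + 16 − 16 = 37; the blank must be 47 − 37 = 10.
Row 6 has 5 + 2 + 3 + 9 − 1 + 10 + 14 = 42; the blank must be 47 − 42 = 5.
Row 4 has 15 + 0 + 9 − 1 − 4 + 15 + 15 = 49; the blank must be 47 − 49 = -2.

k = -2, q = 5, p = 10, x = -1, n = 14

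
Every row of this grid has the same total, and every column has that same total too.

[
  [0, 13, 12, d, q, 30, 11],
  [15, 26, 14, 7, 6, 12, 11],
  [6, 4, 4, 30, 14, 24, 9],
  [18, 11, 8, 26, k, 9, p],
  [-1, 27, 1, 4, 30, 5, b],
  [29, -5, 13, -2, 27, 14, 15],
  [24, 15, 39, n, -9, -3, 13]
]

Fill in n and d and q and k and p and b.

Rows 2 and 3 both sum to 91, so that's the common total.
Row 5 has -1 + 27 + 1 + 4 + 30 + 5 = 66; the blank must be 91 − 66 = 25.
Column 7 has 11 + 11 + 9 + 25 + 15 + 13 = 84; the blank must be 91 − 84 = 7.
Row 4 has 18 + 11 + 8 + 26 + 9 + 7 = 79; the blank must be 91 − 79 = 12.
Column 5 has 6 + 14 + 12 + 30 + 27 − 9 = 80; the blank must be 91 − 80 = 11.
Row 1 has 0 + 13 + 12 + 11 + 30 + 11 = 77; the blank must be 91 − 77 = 14.
Row 7 has 24 + 15 + 39 − 9 − 3 + 13 = 79; the blank must be 91 − 79 = 12.

n = 12, d = 14, q = 11, k = 12, p = 7, b = 25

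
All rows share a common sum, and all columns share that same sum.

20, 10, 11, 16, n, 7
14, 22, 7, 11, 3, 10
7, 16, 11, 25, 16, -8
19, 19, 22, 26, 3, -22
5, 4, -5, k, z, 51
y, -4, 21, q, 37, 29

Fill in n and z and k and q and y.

n = 3, z = 5, k = 7, q = -18, y = 2

Rows 2 and 3 both sum to 67, so that's the common total.
Row 1: 20 + 10 + 11 + 16 + 7 = 64, so its missing entry is 67 − 64 = 3.
Column 5: 3 + 3 + 16 + 3 + 37 = 62, so its missing entry is 67 − 62 = 5.
Row 5: 5 + 4 − 5 + 5 + 51 = 60, so its missing entry is 67 − 60 = 7.
Column 1: 20 + 14 + 7 + 19 + 5 = 65, so its missing entry is 67 − 65 = 2.
Row 6: 2 − 4 + 21 + 37 + 29 = 85, so its missing entry is 67 − 85 = -18.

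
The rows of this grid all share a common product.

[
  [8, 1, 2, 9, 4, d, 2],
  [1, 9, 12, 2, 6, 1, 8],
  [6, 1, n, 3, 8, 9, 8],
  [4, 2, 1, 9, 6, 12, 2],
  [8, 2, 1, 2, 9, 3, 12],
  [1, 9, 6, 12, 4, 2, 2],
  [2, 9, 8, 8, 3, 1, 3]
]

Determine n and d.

n = 1, d = 9

Rows 5 and 6 each multiply to 10368, so every row has product 10368.
Row 3: 6×1×3×8×9×8 = 10368, so the missing entry is 10368 ÷ 10368 = 1.
Row 1: 8×1×2×9×4×2 = 1152, so the missing entry is 10368 ÷ 1152 = 9.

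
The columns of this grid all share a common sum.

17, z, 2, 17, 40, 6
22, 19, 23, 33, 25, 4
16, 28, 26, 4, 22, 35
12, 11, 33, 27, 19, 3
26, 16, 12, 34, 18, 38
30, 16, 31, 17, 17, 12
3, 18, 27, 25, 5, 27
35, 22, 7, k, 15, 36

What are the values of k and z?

k = 4, z = 31

The complete columns each total 161.
Column 4 is missing 161 − 157 = 4 (since 17 + 33 + 4 + 27 + 34 + 17 + 25 = 157).
Column 2 is missing 161 − 130 = 31 (since 19 + 28 + 11 + 16 + 16 + 18 + 22 = 130).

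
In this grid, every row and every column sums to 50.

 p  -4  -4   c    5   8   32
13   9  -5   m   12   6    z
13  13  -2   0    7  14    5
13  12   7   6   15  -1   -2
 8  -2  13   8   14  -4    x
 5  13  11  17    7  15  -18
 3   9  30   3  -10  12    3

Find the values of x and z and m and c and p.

x = 13, z = 17, m = -2, c = 18, p = -5

Column 1 has 13 + 13 + 13 + 8 + 5 + 3 = 55; the blank must be 50 − 55 = -5.
Row 5 has 8 − 2 + 13 + 8 + 14 − 4 = 37; the blank must be 50 − 37 = 13.
Row 1 has -5 − 4 − 4 + 5 + 8 + 32 = 32; the blank must be 50 − 32 = 18.
Column 7 has 32 + 5 − 2 + 13 − 18 + 3 = 33; the blank must be 50 − 33 = 17.
Row 2 has 13 + 9 − 5 + 12 + 6 + 17 = 52; the blank must be 50 − 52 = -2.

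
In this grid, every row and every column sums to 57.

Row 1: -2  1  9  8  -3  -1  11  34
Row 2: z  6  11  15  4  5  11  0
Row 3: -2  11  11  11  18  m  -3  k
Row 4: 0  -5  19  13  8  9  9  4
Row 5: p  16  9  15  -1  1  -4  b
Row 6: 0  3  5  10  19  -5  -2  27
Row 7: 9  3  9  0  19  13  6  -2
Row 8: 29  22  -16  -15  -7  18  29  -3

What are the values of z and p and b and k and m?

The known cells in row 2 total 52, leaving 57 − 52 = 5 for the blank.
The known cells in column 1 total 39, leaving 57 − 39 = 18 for the blank.
The known cells in column 6 total 40, leaving 57 − 40 = 17 for the blank.
The known cells in row 3 total 63, leaving 57 − 63 = -6 for the blank.
The known cells in row 5 total 54, leaving 57 − 54 = 3 for the blank.

z = 5, p = 18, b = 3, k = -6, m = 17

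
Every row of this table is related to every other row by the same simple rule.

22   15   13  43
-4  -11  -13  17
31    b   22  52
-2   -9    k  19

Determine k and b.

The difference between any two rows is the same in every column — this is an addition table with the headers hidden.
Row 4 minus row 1 is -2 − 22 = -24, so its entry in column 3 is 13 + (-24) = -11.
Row 3 minus row 1 is 31 − 22 = 9, so its entry in column 2 is 15 + 9 = 24.

k = -11, b = 24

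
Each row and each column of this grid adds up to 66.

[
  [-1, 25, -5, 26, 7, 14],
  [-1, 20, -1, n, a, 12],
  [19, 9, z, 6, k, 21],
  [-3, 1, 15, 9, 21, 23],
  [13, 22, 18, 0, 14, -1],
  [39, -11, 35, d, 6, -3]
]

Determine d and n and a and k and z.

d = 0, n = 25, a = 11, k = 7, z = 4

Column 3 has -5 − 1 + 15 + 18 + 35 = 62; the blank must be 66 − 62 = 4.
Row 3 has 19 + 9 + 4 + 6 + 21 = 59; the blank must be 66 − 59 = 7.
Column 5 has 7 + 7 + 21 + 14 + 6 = 55; the blank must be 66 − 55 = 11.
Row 6 has 39 − 11 + 35 + 6 − 3 = 66; the blank must be 66 − 66 = 0.
Row 2 has -1 + 20 − 1 + 11 + 12 = 41; the blank must be 66 − 41 = 25.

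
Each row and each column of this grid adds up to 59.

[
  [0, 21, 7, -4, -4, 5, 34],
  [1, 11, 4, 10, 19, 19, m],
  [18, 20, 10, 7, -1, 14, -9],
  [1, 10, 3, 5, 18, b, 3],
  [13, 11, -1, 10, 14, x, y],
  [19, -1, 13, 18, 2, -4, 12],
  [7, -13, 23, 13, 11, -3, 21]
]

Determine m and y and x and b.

The known cells in row 2 total 64, leaving 59 − 64 = -5 for the blank.
The known cells in column 7 total 56, leaving 59 − 56 = 3 for the blank.
The known cells in row 5 total 50, leaving 59 − 50 = 9 for the blank.
The known cells in row 4 total 40, leaving 59 − 40 = 19 for the blank.

m = -5, y = 3, x = 9, b = 19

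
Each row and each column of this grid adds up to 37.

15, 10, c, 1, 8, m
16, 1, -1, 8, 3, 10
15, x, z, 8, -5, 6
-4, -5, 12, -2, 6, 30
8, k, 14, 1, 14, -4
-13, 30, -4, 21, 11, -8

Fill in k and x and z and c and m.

The known cells in column 6 total 34, leaving 37 − 34 = 3 for the blank.
The known cells in row 1 total 37, leaving 37 − 37 = 0 for the blank.
The known cells in column 3 total 21, leaving 37 − 21 = 16 for the blank.
The known cells in row 3 total 40, leaving 37 − 40 = -3 for the blank.
The known cells in row 5 total 33, leaving 37 − 33 = 4 for the blank.

k = 4, x = -3, z = 16, c = 0, m = 3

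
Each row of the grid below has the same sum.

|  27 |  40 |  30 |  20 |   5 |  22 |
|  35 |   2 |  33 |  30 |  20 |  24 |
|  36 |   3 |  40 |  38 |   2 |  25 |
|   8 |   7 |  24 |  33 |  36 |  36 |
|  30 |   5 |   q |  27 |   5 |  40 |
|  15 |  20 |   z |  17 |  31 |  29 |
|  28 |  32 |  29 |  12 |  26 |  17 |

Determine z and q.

z = 32, q = 37

Rows 1 and 7 both add up to 144, so every row sums to 144.
Row 6: 15 + 20 + 17 + 31 + 29 = 112, so the missing entry is 144 − 112 = 32.
Row 5: 30 + 5 + 27 + 5 + 40 = 107, so the missing entry is 144 − 107 = 37.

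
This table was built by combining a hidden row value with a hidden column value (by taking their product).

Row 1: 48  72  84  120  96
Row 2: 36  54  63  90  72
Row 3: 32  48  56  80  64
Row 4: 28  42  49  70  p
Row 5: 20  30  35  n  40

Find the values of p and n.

Each row is a constant multiple of every other row — this is a multiplication table with the headers hidden.
Row 4 is 28/48 = 7/12 times row 1, so its entry in column 5 is 96 × 7/12 = 56.
Row 5 is 20/48 = 5/12 times row 1, so its entry in column 4 is 120 × 5/12 = 50.

p = 56, n = 50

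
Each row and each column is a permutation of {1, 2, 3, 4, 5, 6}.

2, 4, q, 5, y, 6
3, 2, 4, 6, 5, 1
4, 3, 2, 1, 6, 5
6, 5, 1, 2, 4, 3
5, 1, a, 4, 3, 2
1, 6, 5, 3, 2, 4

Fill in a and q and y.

For row 1, column 5: column 5 already has {2, 3, 4, 5, 6}; that leaves 1.
Cell (1,3): row 1 already has {1, 2, 4, 5, 6} → 3.
At (row 5, col 3): row 5 already has {1, 2, 3, 4, 5}, so the value is 6.

a = 6, q = 3, y = 1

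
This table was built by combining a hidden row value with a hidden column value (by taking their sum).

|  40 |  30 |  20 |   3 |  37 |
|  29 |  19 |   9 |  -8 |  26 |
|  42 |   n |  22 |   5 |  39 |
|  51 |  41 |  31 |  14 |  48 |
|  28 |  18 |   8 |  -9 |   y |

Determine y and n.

y = 25, n = 32

The difference between any two rows is the same in every column — this is an addition table with the headers hidden.
Row 5 minus row 1 is -9 − 3 = -12, so its entry in column 5 is 37 + (-12) = 25.
Row 3 minus row 1 is 5 − 3 = 2, so its entry in column 2 is 30 + 2 = 32.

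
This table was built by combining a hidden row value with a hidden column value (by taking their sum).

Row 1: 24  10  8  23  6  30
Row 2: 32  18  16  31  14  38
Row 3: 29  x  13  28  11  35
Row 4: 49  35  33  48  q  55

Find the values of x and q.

x = 15, q = 31

The difference between any two rows is the same in every column — this is an addition table with the headers hidden.
Row 3 minus row 1 is 29 − 24 = 5, so its entry in column 2 is 10 + 5 = 15.
Row 4 minus row 1 is 49 − 24 = 25, so its entry in column 5 is 6 + 25 = 31.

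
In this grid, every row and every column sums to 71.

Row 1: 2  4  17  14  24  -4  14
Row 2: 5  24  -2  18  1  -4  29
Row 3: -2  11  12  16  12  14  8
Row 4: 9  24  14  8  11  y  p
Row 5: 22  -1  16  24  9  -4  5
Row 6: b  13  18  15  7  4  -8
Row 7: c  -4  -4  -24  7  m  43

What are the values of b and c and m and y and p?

Row 6: 13 + 18 + 15 + 7 + 4 − 8 = 49, so its missing entry is 71 − 49 = 22.
Column 1: 2 + 5 − 2 + 9 + 22 + 22 = 58, so its missing entry is 71 − 58 = 13.
Row 7: 13 − 4 − 4 − 24 + 7 + 43 = 31, so its missing entry is 71 − 31 = 40.
Column 7: 14 + 29 + 8 + 5 − 8 + 43 = 91, so its missing entry is 71 − 91 = -20.
Row 4: 9 + 24 + 14 + 8 + 11 − 20 = 46, so its missing entry is 71 − 46 = 25.

b = 22, c = 13, m = 40, y = 25, p = -20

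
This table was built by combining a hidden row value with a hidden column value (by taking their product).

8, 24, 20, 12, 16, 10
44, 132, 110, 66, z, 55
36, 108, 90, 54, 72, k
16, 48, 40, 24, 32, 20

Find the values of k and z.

Each row is a constant multiple of every other row — this is a multiplication table with the headers hidden.
Row 3 is 108/24 = 9/2 times row 1, so its entry in column 6 is 10 × 9/2 = 45.
Row 2 is 132/24 = 11/2 times row 1, so its entry in column 5 is 16 × 11/2 = 88.

k = 45, z = 88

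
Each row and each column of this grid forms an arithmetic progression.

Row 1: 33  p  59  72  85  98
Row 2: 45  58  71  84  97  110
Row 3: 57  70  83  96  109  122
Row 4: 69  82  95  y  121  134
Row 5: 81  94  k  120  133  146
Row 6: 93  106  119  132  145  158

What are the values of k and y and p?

Along each row the entries change by 13 per step; down each column they change by 12.
Row 5: from 81 at column 1, stepping by 13 to column 3 gives 107.
Row 4: from 69 at column 1, stepping by 13 to column 4 gives 108.
Row 1: from 33 at column 1, stepping by 13 to column 2 gives 46.

k = 107, y = 108, p = 46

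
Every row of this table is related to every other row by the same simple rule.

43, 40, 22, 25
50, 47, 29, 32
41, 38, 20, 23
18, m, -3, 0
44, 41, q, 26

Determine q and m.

The difference between any two rows is the same in every column — this is an addition table with the headers hidden.
Row 5 minus row 1 is 44 − 43 = 1, so its entry in column 3 is 22 + 1 = 23.
Row 4 minus row 1 is 18 − 43 = -25, so its entry in column 2 is 40 + (-25) = 15.

q = 23, m = 15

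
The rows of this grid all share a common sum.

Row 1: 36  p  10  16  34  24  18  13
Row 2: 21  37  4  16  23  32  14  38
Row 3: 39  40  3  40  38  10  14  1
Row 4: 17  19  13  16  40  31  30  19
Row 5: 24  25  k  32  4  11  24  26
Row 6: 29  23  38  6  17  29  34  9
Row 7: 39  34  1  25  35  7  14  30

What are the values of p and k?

Row 2 sums to 185 and so does row 3; that's the common total.
In row 1 the known cells total 151, leaving 185 − 151 = 34.
In row 5 the known cells total 146, leaving 185 − 146 = 39.

p = 34, k = 39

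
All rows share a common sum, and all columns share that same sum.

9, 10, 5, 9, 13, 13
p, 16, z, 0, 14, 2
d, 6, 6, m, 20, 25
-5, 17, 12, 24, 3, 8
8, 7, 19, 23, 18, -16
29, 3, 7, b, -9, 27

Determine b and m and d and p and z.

b = 2, m = 1, d = 1, p = 17, z = 10

Rows 1 and 4 both sum to 59, so that's the common total.
Column 3: 5 + 6 + 12 + 19 + 7 = 49, so its missing entry is 59 − 49 = 10.
Row 2: 16 + 10 + 0 + 14 + 2 = 42, so its missing entry is 59 − 42 = 17.
Column 1: 9 + 17 − 5 + 8 + 29 = 58, so its missing entry is 59 − 58 = 1.
Row 3: 1 + 6 + 6 + 20 + 25 = 58, so its missing entry is 59 − 58 = 1.
Row 6: 29 + 3 + 7 − 9 + 27 = 57, so its missing entry is 59 − 57 = 2.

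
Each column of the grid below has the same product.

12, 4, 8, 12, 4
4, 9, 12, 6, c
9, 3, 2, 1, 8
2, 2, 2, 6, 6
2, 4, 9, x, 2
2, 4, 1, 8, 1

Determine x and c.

x = 1, c = 9

Columns 2 and 3 each multiply to 3456, so every column has product 3456.
Column 4: 12×6×1×6×8 = 3456, so the missing entry is 3456 ÷ 3456 = 1.
Column 5: 4×8×6×2×1 = 384, so the missing entry is 3456 ÷ 384 = 9.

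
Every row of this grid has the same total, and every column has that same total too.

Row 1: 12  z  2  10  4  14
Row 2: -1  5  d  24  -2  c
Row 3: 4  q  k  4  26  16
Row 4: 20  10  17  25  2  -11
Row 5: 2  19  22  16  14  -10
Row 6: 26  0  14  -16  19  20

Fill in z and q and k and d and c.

z = 21, q = 8, k = 5, d = 3, c = 34

Rows 4 and 5 both sum to 63, so that's the common total.
The known cells in row 1 total 42, leaving 63 − 42 = 21 for the blank.
The known cells in column 2 total 55, leaving 63 − 55 = 8 for the blank.
The known cells in column 6 total 29, leaving 63 − 29 = 34 for the blank.
The known cells in row 2 total 60, leaving 63 − 60 = 3 for the blank.
The known cells in row 3 total 58, leaving 63 − 58 = 5 for the blank.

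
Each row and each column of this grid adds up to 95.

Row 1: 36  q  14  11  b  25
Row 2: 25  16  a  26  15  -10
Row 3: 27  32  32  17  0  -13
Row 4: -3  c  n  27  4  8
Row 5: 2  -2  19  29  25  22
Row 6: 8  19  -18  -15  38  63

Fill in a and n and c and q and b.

The known cells in row 2 total 72, leaving 95 − 72 = 23 for the blank.
The known cells in column 5 total 82, leaving 95 − 82 = 13 for the blank.
The known cells in row 1 total 99, leaving 95 − 99 = -4 for the blank.
The known cells in column 2 total 61, leaving 95 − 61 = 34 for the blank.
The known cells in row 4 total 70, leaving 95 − 70 = 25 for the blank.

a = 23, n = 25, c = 34, q = -4, b = 13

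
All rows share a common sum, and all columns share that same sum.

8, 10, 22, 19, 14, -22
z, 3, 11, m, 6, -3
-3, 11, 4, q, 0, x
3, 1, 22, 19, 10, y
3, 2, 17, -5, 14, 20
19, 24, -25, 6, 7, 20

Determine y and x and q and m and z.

y = -4, x = 40, q = -1, m = 13, z = 21

Rows 1 and 5 both sum to 51, so that's the common total.
The known cells in column 1 total 30, leaving 51 − 30 = 21 for the blank.
The known cells in row 2 total 38, leaving 51 − 38 = 13 for the blank.
The known cells in column 4 total 52, leaving 51 − 52 = -1 for the blank.
The known cells in row 3 total 11, leaving 51 − 11 = 40 for the blank.
The known cells in row 4 total 55, leaving 51 − 55 = -4 for the blank.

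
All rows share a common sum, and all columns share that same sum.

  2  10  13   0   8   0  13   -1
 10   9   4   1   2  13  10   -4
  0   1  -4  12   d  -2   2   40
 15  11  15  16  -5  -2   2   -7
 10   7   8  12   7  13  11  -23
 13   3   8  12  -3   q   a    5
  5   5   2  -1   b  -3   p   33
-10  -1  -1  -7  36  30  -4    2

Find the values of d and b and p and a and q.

Rows 1 and 2 both sum to 45, so that's the common total.
The known cells in row 3 total 49, leaving 45 − 49 = -4 for the blank.
The known cells in column 6 total 49, leaving 45 − 49 = -4 for the blank.
The known cells in column 5 total 41, leaving 45 − 41 = 4 for the blank.
The known cells in row 6 total 34, leaving 45 − 34 = 11 for the blank.
The known cells in row 7 total 45, leaving 45 − 45 = 0 for the blank.

d = -4, b = 4, p = 0, a = 11, q = -4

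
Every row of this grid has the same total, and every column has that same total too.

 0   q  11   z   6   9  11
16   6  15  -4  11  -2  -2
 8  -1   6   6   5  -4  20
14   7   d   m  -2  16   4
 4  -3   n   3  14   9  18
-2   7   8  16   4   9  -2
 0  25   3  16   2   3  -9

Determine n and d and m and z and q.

n = -5, d = 2, m = -1, z = 4, q = -1

Rows 2 and 3 both sum to 40, so that's the common total.
Column 2 has 6 − 1 + 7 − 3 + 7 + 25 = 41; the blank must be 40 − 41 = -1.
Row 1 has 0 − 1 + 11 + 6 + 9 + 11 = 36; the blank must be 40 − 36 = 4.
Row 5 has 4 − 3 + 3 + 14 + 9 + 18 = 45; the blank must be 40 − 45 = -5.
Column 4 has 4 − 4 + 6 + 3 + 16 + 16 = 41; the blank must be 40 − 41 = -1.
Row 4 has 14 + 7 − 1 − 2 + 16 + 4 = 38; the blank must be 40 − 38 = 2.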